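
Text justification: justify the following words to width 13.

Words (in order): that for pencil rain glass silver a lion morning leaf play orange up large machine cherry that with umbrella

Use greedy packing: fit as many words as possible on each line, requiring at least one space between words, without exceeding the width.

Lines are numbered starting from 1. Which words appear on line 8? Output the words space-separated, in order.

Line 1: ['that', 'for'] (min_width=8, slack=5)
Line 2: ['pencil', 'rain'] (min_width=11, slack=2)
Line 3: ['glass', 'silver'] (min_width=12, slack=1)
Line 4: ['a', 'lion'] (min_width=6, slack=7)
Line 5: ['morning', 'leaf'] (min_width=12, slack=1)
Line 6: ['play', 'orange'] (min_width=11, slack=2)
Line 7: ['up', 'large'] (min_width=8, slack=5)
Line 8: ['machine'] (min_width=7, slack=6)
Line 9: ['cherry', 'that'] (min_width=11, slack=2)
Line 10: ['with', 'umbrella'] (min_width=13, slack=0)

Answer: machine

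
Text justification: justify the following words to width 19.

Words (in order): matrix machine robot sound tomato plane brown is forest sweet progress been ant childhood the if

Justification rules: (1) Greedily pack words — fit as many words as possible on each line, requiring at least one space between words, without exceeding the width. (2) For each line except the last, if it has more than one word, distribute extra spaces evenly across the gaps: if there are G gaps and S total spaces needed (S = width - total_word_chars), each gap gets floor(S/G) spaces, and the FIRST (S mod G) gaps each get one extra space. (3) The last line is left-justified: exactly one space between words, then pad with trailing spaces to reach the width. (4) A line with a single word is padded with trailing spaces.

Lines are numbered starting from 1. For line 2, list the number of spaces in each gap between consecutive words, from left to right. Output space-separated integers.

Line 1: ['matrix', 'machine'] (min_width=14, slack=5)
Line 2: ['robot', 'sound', 'tomato'] (min_width=18, slack=1)
Line 3: ['plane', 'brown', 'is'] (min_width=14, slack=5)
Line 4: ['forest', 'sweet'] (min_width=12, slack=7)
Line 5: ['progress', 'been', 'ant'] (min_width=17, slack=2)
Line 6: ['childhood', 'the', 'if'] (min_width=16, slack=3)

Answer: 2 1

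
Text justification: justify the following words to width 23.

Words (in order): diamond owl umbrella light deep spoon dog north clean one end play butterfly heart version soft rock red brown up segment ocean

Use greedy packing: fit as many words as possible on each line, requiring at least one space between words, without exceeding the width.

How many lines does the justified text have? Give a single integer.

Answer: 6

Derivation:
Line 1: ['diamond', 'owl', 'umbrella'] (min_width=20, slack=3)
Line 2: ['light', 'deep', 'spoon', 'dog'] (min_width=20, slack=3)
Line 3: ['north', 'clean', 'one', 'end'] (min_width=19, slack=4)
Line 4: ['play', 'butterfly', 'heart'] (min_width=20, slack=3)
Line 5: ['version', 'soft', 'rock', 'red'] (min_width=21, slack=2)
Line 6: ['brown', 'up', 'segment', 'ocean'] (min_width=22, slack=1)
Total lines: 6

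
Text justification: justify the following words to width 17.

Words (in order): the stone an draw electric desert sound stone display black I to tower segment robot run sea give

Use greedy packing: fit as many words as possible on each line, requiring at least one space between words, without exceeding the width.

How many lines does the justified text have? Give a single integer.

Line 1: ['the', 'stone', 'an', 'draw'] (min_width=17, slack=0)
Line 2: ['electric', 'desert'] (min_width=15, slack=2)
Line 3: ['sound', 'stone'] (min_width=11, slack=6)
Line 4: ['display', 'black', 'I'] (min_width=15, slack=2)
Line 5: ['to', 'tower', 'segment'] (min_width=16, slack=1)
Line 6: ['robot', 'run', 'sea'] (min_width=13, slack=4)
Line 7: ['give'] (min_width=4, slack=13)
Total lines: 7

Answer: 7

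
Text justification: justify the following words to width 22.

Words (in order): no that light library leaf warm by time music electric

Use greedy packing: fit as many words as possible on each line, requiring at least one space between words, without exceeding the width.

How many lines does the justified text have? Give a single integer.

Answer: 3

Derivation:
Line 1: ['no', 'that', 'light', 'library'] (min_width=21, slack=1)
Line 2: ['leaf', 'warm', 'by', 'time'] (min_width=17, slack=5)
Line 3: ['music', 'electric'] (min_width=14, slack=8)
Total lines: 3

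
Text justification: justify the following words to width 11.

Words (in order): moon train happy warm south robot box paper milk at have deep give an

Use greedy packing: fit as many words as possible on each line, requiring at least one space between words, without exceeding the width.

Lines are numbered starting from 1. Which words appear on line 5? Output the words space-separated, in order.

Answer: milk at

Derivation:
Line 1: ['moon', 'train'] (min_width=10, slack=1)
Line 2: ['happy', 'warm'] (min_width=10, slack=1)
Line 3: ['south', 'robot'] (min_width=11, slack=0)
Line 4: ['box', 'paper'] (min_width=9, slack=2)
Line 5: ['milk', 'at'] (min_width=7, slack=4)
Line 6: ['have', 'deep'] (min_width=9, slack=2)
Line 7: ['give', 'an'] (min_width=7, slack=4)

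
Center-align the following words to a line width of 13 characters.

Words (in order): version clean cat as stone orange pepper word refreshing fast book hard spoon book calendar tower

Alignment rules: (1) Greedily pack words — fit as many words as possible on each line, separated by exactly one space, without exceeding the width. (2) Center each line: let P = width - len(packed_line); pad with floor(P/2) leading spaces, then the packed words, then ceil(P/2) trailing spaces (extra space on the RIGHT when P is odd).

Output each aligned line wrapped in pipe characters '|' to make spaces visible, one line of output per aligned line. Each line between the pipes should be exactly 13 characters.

Line 1: ['version', 'clean'] (min_width=13, slack=0)
Line 2: ['cat', 'as', 'stone'] (min_width=12, slack=1)
Line 3: ['orange', 'pepper'] (min_width=13, slack=0)
Line 4: ['word'] (min_width=4, slack=9)
Line 5: ['refreshing'] (min_width=10, slack=3)
Line 6: ['fast', 'book'] (min_width=9, slack=4)
Line 7: ['hard', 'spoon'] (min_width=10, slack=3)
Line 8: ['book', 'calendar'] (min_width=13, slack=0)
Line 9: ['tower'] (min_width=5, slack=8)

Answer: |version clean|
|cat as stone |
|orange pepper|
|    word     |
| refreshing  |
|  fast book  |
| hard spoon  |
|book calendar|
|    tower    |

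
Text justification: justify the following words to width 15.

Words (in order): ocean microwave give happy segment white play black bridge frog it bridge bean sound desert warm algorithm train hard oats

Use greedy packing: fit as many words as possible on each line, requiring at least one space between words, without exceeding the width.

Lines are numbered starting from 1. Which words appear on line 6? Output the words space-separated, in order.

Answer: bridge bean

Derivation:
Line 1: ['ocean', 'microwave'] (min_width=15, slack=0)
Line 2: ['give', 'happy'] (min_width=10, slack=5)
Line 3: ['segment', 'white'] (min_width=13, slack=2)
Line 4: ['play', 'black'] (min_width=10, slack=5)
Line 5: ['bridge', 'frog', 'it'] (min_width=14, slack=1)
Line 6: ['bridge', 'bean'] (min_width=11, slack=4)
Line 7: ['sound', 'desert'] (min_width=12, slack=3)
Line 8: ['warm', 'algorithm'] (min_width=14, slack=1)
Line 9: ['train', 'hard', 'oats'] (min_width=15, slack=0)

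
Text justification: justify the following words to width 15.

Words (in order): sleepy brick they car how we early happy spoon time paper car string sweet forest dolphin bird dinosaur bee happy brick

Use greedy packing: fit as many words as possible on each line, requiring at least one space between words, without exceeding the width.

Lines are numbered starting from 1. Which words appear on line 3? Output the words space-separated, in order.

Line 1: ['sleepy', 'brick'] (min_width=12, slack=3)
Line 2: ['they', 'car', 'how', 'we'] (min_width=15, slack=0)
Line 3: ['early', 'happy'] (min_width=11, slack=4)
Line 4: ['spoon', 'time'] (min_width=10, slack=5)
Line 5: ['paper', 'car'] (min_width=9, slack=6)
Line 6: ['string', 'sweet'] (min_width=12, slack=3)
Line 7: ['forest', 'dolphin'] (min_width=14, slack=1)
Line 8: ['bird', 'dinosaur'] (min_width=13, slack=2)
Line 9: ['bee', 'happy', 'brick'] (min_width=15, slack=0)

Answer: early happy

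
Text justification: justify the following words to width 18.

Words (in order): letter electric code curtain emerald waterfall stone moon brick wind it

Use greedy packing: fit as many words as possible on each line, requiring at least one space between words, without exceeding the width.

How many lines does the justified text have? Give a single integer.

Line 1: ['letter', 'electric'] (min_width=15, slack=3)
Line 2: ['code', 'curtain'] (min_width=12, slack=6)
Line 3: ['emerald', 'waterfall'] (min_width=17, slack=1)
Line 4: ['stone', 'moon', 'brick'] (min_width=16, slack=2)
Line 5: ['wind', 'it'] (min_width=7, slack=11)
Total lines: 5

Answer: 5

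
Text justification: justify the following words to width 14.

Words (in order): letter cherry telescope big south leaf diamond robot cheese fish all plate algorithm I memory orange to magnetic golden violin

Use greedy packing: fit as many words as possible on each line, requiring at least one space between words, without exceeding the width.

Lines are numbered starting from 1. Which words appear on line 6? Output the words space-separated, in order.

Line 1: ['letter', 'cherry'] (min_width=13, slack=1)
Line 2: ['telescope', 'big'] (min_width=13, slack=1)
Line 3: ['south', 'leaf'] (min_width=10, slack=4)
Line 4: ['diamond', 'robot'] (min_width=13, slack=1)
Line 5: ['cheese', 'fish'] (min_width=11, slack=3)
Line 6: ['all', 'plate'] (min_width=9, slack=5)
Line 7: ['algorithm', 'I'] (min_width=11, slack=3)
Line 8: ['memory', 'orange'] (min_width=13, slack=1)
Line 9: ['to', 'magnetic'] (min_width=11, slack=3)
Line 10: ['golden', 'violin'] (min_width=13, slack=1)

Answer: all plate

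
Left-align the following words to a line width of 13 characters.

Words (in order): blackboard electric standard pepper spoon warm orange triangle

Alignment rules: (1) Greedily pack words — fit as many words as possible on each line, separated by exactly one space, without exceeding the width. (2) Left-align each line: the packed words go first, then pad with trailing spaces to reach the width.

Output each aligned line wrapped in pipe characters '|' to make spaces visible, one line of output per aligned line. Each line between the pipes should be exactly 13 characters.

Line 1: ['blackboard'] (min_width=10, slack=3)
Line 2: ['electric'] (min_width=8, slack=5)
Line 3: ['standard'] (min_width=8, slack=5)
Line 4: ['pepper', 'spoon'] (min_width=12, slack=1)
Line 5: ['warm', 'orange'] (min_width=11, slack=2)
Line 6: ['triangle'] (min_width=8, slack=5)

Answer: |blackboard   |
|electric     |
|standard     |
|pepper spoon |
|warm orange  |
|triangle     |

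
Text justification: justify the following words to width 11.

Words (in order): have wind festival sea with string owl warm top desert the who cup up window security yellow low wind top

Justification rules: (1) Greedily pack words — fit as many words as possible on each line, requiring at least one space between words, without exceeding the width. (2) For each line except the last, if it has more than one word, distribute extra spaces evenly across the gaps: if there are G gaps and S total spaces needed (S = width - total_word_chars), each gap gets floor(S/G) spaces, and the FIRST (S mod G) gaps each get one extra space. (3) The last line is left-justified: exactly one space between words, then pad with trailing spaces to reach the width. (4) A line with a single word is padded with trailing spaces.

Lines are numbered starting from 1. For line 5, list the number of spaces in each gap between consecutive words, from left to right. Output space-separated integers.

Line 1: ['have', 'wind'] (min_width=9, slack=2)
Line 2: ['festival'] (min_width=8, slack=3)
Line 3: ['sea', 'with'] (min_width=8, slack=3)
Line 4: ['string', 'owl'] (min_width=10, slack=1)
Line 5: ['warm', 'top'] (min_width=8, slack=3)
Line 6: ['desert', 'the'] (min_width=10, slack=1)
Line 7: ['who', 'cup', 'up'] (min_width=10, slack=1)
Line 8: ['window'] (min_width=6, slack=5)
Line 9: ['security'] (min_width=8, slack=3)
Line 10: ['yellow', 'low'] (min_width=10, slack=1)
Line 11: ['wind', 'top'] (min_width=8, slack=3)

Answer: 4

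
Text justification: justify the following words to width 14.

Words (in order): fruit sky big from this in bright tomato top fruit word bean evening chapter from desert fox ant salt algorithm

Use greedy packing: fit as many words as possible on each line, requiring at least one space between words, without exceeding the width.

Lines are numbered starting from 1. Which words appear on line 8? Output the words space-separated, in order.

Line 1: ['fruit', 'sky', 'big'] (min_width=13, slack=1)
Line 2: ['from', 'this', 'in'] (min_width=12, slack=2)
Line 3: ['bright', 'tomato'] (min_width=13, slack=1)
Line 4: ['top', 'fruit', 'word'] (min_width=14, slack=0)
Line 5: ['bean', 'evening'] (min_width=12, slack=2)
Line 6: ['chapter', 'from'] (min_width=12, slack=2)
Line 7: ['desert', 'fox', 'ant'] (min_width=14, slack=0)
Line 8: ['salt', 'algorithm'] (min_width=14, slack=0)

Answer: salt algorithm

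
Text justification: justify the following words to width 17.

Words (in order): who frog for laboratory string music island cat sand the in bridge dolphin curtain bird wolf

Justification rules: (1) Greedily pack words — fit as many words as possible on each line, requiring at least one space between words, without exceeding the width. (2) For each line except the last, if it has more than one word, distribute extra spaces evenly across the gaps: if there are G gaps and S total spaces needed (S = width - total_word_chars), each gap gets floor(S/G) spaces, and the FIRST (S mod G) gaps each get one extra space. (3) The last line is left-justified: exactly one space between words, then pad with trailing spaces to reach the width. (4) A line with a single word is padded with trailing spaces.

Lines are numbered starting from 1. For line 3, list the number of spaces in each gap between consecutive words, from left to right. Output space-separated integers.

Answer: 2 1

Derivation:
Line 1: ['who', 'frog', 'for'] (min_width=12, slack=5)
Line 2: ['laboratory', 'string'] (min_width=17, slack=0)
Line 3: ['music', 'island', 'cat'] (min_width=16, slack=1)
Line 4: ['sand', 'the', 'in'] (min_width=11, slack=6)
Line 5: ['bridge', 'dolphin'] (min_width=14, slack=3)
Line 6: ['curtain', 'bird', 'wolf'] (min_width=17, slack=0)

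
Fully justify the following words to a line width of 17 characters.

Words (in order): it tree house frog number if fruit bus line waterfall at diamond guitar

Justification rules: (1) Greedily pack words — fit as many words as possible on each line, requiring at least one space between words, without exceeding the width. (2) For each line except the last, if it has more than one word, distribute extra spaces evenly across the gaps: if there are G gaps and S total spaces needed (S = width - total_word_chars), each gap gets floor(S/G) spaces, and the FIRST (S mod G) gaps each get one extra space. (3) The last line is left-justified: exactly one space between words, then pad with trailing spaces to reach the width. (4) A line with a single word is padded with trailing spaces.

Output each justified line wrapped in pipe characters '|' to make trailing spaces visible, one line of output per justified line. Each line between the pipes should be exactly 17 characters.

Line 1: ['it', 'tree', 'house'] (min_width=13, slack=4)
Line 2: ['frog', 'number', 'if'] (min_width=14, slack=3)
Line 3: ['fruit', 'bus', 'line'] (min_width=14, slack=3)
Line 4: ['waterfall', 'at'] (min_width=12, slack=5)
Line 5: ['diamond', 'guitar'] (min_width=14, slack=3)

Answer: |it   tree   house|
|frog   number  if|
|fruit   bus  line|
|waterfall      at|
|diamond guitar   |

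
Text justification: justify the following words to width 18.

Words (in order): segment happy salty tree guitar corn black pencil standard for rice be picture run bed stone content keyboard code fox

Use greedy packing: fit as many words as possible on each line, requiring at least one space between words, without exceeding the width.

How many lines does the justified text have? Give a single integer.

Answer: 7

Derivation:
Line 1: ['segment', 'happy'] (min_width=13, slack=5)
Line 2: ['salty', 'tree', 'guitar'] (min_width=17, slack=1)
Line 3: ['corn', 'black', 'pencil'] (min_width=17, slack=1)
Line 4: ['standard', 'for', 'rice'] (min_width=17, slack=1)
Line 5: ['be', 'picture', 'run', 'bed'] (min_width=18, slack=0)
Line 6: ['stone', 'content'] (min_width=13, slack=5)
Line 7: ['keyboard', 'code', 'fox'] (min_width=17, slack=1)
Total lines: 7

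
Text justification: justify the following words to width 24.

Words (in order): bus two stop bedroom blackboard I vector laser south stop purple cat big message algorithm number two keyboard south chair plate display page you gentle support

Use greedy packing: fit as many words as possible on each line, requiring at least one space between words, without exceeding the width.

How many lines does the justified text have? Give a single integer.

Line 1: ['bus', 'two', 'stop', 'bedroom'] (min_width=20, slack=4)
Line 2: ['blackboard', 'I', 'vector'] (min_width=19, slack=5)
Line 3: ['laser', 'south', 'stop', 'purple'] (min_width=23, slack=1)
Line 4: ['cat', 'big', 'message'] (min_width=15, slack=9)
Line 5: ['algorithm', 'number', 'two'] (min_width=20, slack=4)
Line 6: ['keyboard', 'south', 'chair'] (min_width=20, slack=4)
Line 7: ['plate', 'display', 'page', 'you'] (min_width=22, slack=2)
Line 8: ['gentle', 'support'] (min_width=14, slack=10)
Total lines: 8

Answer: 8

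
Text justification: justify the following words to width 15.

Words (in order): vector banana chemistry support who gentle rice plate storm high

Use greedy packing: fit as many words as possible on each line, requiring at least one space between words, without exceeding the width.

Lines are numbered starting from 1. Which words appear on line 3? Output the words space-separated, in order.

Answer: support who

Derivation:
Line 1: ['vector', 'banana'] (min_width=13, slack=2)
Line 2: ['chemistry'] (min_width=9, slack=6)
Line 3: ['support', 'who'] (min_width=11, slack=4)
Line 4: ['gentle', 'rice'] (min_width=11, slack=4)
Line 5: ['plate', 'storm'] (min_width=11, slack=4)
Line 6: ['high'] (min_width=4, slack=11)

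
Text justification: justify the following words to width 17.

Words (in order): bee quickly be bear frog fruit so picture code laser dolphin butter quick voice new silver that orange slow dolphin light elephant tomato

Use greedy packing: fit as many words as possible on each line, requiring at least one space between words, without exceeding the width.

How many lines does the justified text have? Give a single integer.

Line 1: ['bee', 'quickly', 'be'] (min_width=14, slack=3)
Line 2: ['bear', 'frog', 'fruit'] (min_width=15, slack=2)
Line 3: ['so', 'picture', 'code'] (min_width=15, slack=2)
Line 4: ['laser', 'dolphin'] (min_width=13, slack=4)
Line 5: ['butter', 'quick'] (min_width=12, slack=5)
Line 6: ['voice', 'new', 'silver'] (min_width=16, slack=1)
Line 7: ['that', 'orange', 'slow'] (min_width=16, slack=1)
Line 8: ['dolphin', 'light'] (min_width=13, slack=4)
Line 9: ['elephant', 'tomato'] (min_width=15, slack=2)
Total lines: 9

Answer: 9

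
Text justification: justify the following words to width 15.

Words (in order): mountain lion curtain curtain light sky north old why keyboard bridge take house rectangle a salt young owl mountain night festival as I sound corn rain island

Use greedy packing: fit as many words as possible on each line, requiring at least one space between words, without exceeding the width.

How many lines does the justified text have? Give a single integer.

Answer: 12

Derivation:
Line 1: ['mountain', 'lion'] (min_width=13, slack=2)
Line 2: ['curtain', 'curtain'] (min_width=15, slack=0)
Line 3: ['light', 'sky', 'north'] (min_width=15, slack=0)
Line 4: ['old', 'why'] (min_width=7, slack=8)
Line 5: ['keyboard', 'bridge'] (min_width=15, slack=0)
Line 6: ['take', 'house'] (min_width=10, slack=5)
Line 7: ['rectangle', 'a'] (min_width=11, slack=4)
Line 8: ['salt', 'young', 'owl'] (min_width=14, slack=1)
Line 9: ['mountain', 'night'] (min_width=14, slack=1)
Line 10: ['festival', 'as', 'I'] (min_width=13, slack=2)
Line 11: ['sound', 'corn', 'rain'] (min_width=15, slack=0)
Line 12: ['island'] (min_width=6, slack=9)
Total lines: 12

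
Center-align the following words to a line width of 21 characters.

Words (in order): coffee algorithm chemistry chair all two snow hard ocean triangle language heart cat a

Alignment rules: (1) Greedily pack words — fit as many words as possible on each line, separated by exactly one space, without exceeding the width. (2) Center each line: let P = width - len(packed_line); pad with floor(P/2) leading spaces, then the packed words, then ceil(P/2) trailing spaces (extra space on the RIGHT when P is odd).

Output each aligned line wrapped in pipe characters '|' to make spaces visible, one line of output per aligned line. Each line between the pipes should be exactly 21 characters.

Answer: |  coffee algorithm   |
| chemistry chair all |
| two snow hard ocean |
|  triangle language  |
|     heart cat a     |

Derivation:
Line 1: ['coffee', 'algorithm'] (min_width=16, slack=5)
Line 2: ['chemistry', 'chair', 'all'] (min_width=19, slack=2)
Line 3: ['two', 'snow', 'hard', 'ocean'] (min_width=19, slack=2)
Line 4: ['triangle', 'language'] (min_width=17, slack=4)
Line 5: ['heart', 'cat', 'a'] (min_width=11, slack=10)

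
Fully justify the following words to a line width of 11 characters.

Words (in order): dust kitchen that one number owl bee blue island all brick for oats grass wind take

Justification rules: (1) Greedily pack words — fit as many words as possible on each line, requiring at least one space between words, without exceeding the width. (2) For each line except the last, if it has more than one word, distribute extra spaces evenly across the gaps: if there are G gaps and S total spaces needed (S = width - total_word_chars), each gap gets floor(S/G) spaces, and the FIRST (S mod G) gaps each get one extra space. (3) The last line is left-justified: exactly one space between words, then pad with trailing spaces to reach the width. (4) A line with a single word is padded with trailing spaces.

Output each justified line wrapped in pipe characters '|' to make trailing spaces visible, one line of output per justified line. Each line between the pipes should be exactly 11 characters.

Line 1: ['dust'] (min_width=4, slack=7)
Line 2: ['kitchen'] (min_width=7, slack=4)
Line 3: ['that', 'one'] (min_width=8, slack=3)
Line 4: ['number', 'owl'] (min_width=10, slack=1)
Line 5: ['bee', 'blue'] (min_width=8, slack=3)
Line 6: ['island', 'all'] (min_width=10, slack=1)
Line 7: ['brick', 'for'] (min_width=9, slack=2)
Line 8: ['oats', 'grass'] (min_width=10, slack=1)
Line 9: ['wind', 'take'] (min_width=9, slack=2)

Answer: |dust       |
|kitchen    |
|that    one|
|number  owl|
|bee    blue|
|island  all|
|brick   for|
|oats  grass|
|wind take  |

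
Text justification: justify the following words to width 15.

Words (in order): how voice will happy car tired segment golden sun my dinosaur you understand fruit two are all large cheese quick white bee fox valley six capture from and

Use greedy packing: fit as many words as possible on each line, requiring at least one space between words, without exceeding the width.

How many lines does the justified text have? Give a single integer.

Line 1: ['how', 'voice', 'will'] (min_width=14, slack=1)
Line 2: ['happy', 'car', 'tired'] (min_width=15, slack=0)
Line 3: ['segment', 'golden'] (min_width=14, slack=1)
Line 4: ['sun', 'my', 'dinosaur'] (min_width=15, slack=0)
Line 5: ['you', 'understand'] (min_width=14, slack=1)
Line 6: ['fruit', 'two', 'are'] (min_width=13, slack=2)
Line 7: ['all', 'large'] (min_width=9, slack=6)
Line 8: ['cheese', 'quick'] (min_width=12, slack=3)
Line 9: ['white', 'bee', 'fox'] (min_width=13, slack=2)
Line 10: ['valley', 'six'] (min_width=10, slack=5)
Line 11: ['capture', 'from'] (min_width=12, slack=3)
Line 12: ['and'] (min_width=3, slack=12)
Total lines: 12

Answer: 12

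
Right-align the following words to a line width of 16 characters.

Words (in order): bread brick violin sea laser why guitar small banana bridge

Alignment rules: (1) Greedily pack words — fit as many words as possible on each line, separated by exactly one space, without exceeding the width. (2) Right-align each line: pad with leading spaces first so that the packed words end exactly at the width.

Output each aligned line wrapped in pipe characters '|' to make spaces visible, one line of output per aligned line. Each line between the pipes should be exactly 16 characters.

Line 1: ['bread', 'brick'] (min_width=11, slack=5)
Line 2: ['violin', 'sea', 'laser'] (min_width=16, slack=0)
Line 3: ['why', 'guitar', 'small'] (min_width=16, slack=0)
Line 4: ['banana', 'bridge'] (min_width=13, slack=3)

Answer: |     bread brick|
|violin sea laser|
|why guitar small|
|   banana bridge|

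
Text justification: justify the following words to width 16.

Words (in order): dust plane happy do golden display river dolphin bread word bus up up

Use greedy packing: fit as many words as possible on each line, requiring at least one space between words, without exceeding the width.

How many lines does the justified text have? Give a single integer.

Answer: 5

Derivation:
Line 1: ['dust', 'plane', 'happy'] (min_width=16, slack=0)
Line 2: ['do', 'golden'] (min_width=9, slack=7)
Line 3: ['display', 'river'] (min_width=13, slack=3)
Line 4: ['dolphin', 'bread'] (min_width=13, slack=3)
Line 5: ['word', 'bus', 'up', 'up'] (min_width=14, slack=2)
Total lines: 5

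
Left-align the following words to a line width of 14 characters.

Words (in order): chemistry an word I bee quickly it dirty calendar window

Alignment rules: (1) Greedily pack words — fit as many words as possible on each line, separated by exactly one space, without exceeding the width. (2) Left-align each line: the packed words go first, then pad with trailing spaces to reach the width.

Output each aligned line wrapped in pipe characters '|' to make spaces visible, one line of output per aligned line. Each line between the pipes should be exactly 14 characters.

Line 1: ['chemistry', 'an'] (min_width=12, slack=2)
Line 2: ['word', 'I', 'bee'] (min_width=10, slack=4)
Line 3: ['quickly', 'it'] (min_width=10, slack=4)
Line 4: ['dirty', 'calendar'] (min_width=14, slack=0)
Line 5: ['window'] (min_width=6, slack=8)

Answer: |chemistry an  |
|word I bee    |
|quickly it    |
|dirty calendar|
|window        |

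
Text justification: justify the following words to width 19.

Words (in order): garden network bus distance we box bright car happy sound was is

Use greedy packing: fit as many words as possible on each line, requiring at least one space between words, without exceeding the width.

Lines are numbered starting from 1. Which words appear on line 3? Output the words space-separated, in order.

Answer: bright car happy

Derivation:
Line 1: ['garden', 'network', 'bus'] (min_width=18, slack=1)
Line 2: ['distance', 'we', 'box'] (min_width=15, slack=4)
Line 3: ['bright', 'car', 'happy'] (min_width=16, slack=3)
Line 4: ['sound', 'was', 'is'] (min_width=12, slack=7)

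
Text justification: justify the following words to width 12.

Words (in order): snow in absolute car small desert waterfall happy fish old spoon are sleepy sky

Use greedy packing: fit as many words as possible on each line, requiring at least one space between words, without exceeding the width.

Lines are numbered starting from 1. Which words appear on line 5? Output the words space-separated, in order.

Answer: happy fish

Derivation:
Line 1: ['snow', 'in'] (min_width=7, slack=5)
Line 2: ['absolute', 'car'] (min_width=12, slack=0)
Line 3: ['small', 'desert'] (min_width=12, slack=0)
Line 4: ['waterfall'] (min_width=9, slack=3)
Line 5: ['happy', 'fish'] (min_width=10, slack=2)
Line 6: ['old', 'spoon'] (min_width=9, slack=3)
Line 7: ['are', 'sleepy'] (min_width=10, slack=2)
Line 8: ['sky'] (min_width=3, slack=9)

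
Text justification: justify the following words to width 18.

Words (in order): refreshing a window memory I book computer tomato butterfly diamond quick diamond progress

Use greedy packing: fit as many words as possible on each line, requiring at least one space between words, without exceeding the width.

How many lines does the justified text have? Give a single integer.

Answer: 6

Derivation:
Line 1: ['refreshing', 'a'] (min_width=12, slack=6)
Line 2: ['window', 'memory', 'I'] (min_width=15, slack=3)
Line 3: ['book', 'computer'] (min_width=13, slack=5)
Line 4: ['tomato', 'butterfly'] (min_width=16, slack=2)
Line 5: ['diamond', 'quick'] (min_width=13, slack=5)
Line 6: ['diamond', 'progress'] (min_width=16, slack=2)
Total lines: 6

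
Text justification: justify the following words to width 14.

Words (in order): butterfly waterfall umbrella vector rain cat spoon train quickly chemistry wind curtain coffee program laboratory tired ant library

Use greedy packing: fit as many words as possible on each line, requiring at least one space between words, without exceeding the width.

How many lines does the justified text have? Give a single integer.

Answer: 12

Derivation:
Line 1: ['butterfly'] (min_width=9, slack=5)
Line 2: ['waterfall'] (min_width=9, slack=5)
Line 3: ['umbrella'] (min_width=8, slack=6)
Line 4: ['vector', 'rain'] (min_width=11, slack=3)
Line 5: ['cat', 'spoon'] (min_width=9, slack=5)
Line 6: ['train', 'quickly'] (min_width=13, slack=1)
Line 7: ['chemistry', 'wind'] (min_width=14, slack=0)
Line 8: ['curtain', 'coffee'] (min_width=14, slack=0)
Line 9: ['program'] (min_width=7, slack=7)
Line 10: ['laboratory'] (min_width=10, slack=4)
Line 11: ['tired', 'ant'] (min_width=9, slack=5)
Line 12: ['library'] (min_width=7, slack=7)
Total lines: 12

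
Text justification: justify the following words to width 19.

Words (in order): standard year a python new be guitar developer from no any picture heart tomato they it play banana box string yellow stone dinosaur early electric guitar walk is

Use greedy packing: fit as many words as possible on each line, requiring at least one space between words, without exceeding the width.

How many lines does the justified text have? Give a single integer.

Line 1: ['standard', 'year', 'a'] (min_width=15, slack=4)
Line 2: ['python', 'new', 'be'] (min_width=13, slack=6)
Line 3: ['guitar', 'developer'] (min_width=16, slack=3)
Line 4: ['from', 'no', 'any', 'picture'] (min_width=19, slack=0)
Line 5: ['heart', 'tomato', 'they'] (min_width=17, slack=2)
Line 6: ['it', 'play', 'banana', 'box'] (min_width=18, slack=1)
Line 7: ['string', 'yellow', 'stone'] (min_width=19, slack=0)
Line 8: ['dinosaur', 'early'] (min_width=14, slack=5)
Line 9: ['electric', 'guitar'] (min_width=15, slack=4)
Line 10: ['walk', 'is'] (min_width=7, slack=12)
Total lines: 10

Answer: 10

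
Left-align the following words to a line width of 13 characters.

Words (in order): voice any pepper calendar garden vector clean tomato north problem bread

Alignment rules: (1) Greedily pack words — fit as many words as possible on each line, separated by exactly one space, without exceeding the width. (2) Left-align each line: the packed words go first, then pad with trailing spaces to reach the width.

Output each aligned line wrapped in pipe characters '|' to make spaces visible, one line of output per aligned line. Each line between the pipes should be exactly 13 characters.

Answer: |voice any    |
|pepper       |
|calendar     |
|garden vector|
|clean tomato |
|north problem|
|bread        |

Derivation:
Line 1: ['voice', 'any'] (min_width=9, slack=4)
Line 2: ['pepper'] (min_width=6, slack=7)
Line 3: ['calendar'] (min_width=8, slack=5)
Line 4: ['garden', 'vector'] (min_width=13, slack=0)
Line 5: ['clean', 'tomato'] (min_width=12, slack=1)
Line 6: ['north', 'problem'] (min_width=13, slack=0)
Line 7: ['bread'] (min_width=5, slack=8)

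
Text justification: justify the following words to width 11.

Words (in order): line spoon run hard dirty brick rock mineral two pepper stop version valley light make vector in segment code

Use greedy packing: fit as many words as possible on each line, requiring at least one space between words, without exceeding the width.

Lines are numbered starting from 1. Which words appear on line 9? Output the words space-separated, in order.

Line 1: ['line', 'spoon'] (min_width=10, slack=1)
Line 2: ['run', 'hard'] (min_width=8, slack=3)
Line 3: ['dirty', 'brick'] (min_width=11, slack=0)
Line 4: ['rock'] (min_width=4, slack=7)
Line 5: ['mineral', 'two'] (min_width=11, slack=0)
Line 6: ['pepper', 'stop'] (min_width=11, slack=0)
Line 7: ['version'] (min_width=7, slack=4)
Line 8: ['valley'] (min_width=6, slack=5)
Line 9: ['light', 'make'] (min_width=10, slack=1)
Line 10: ['vector', 'in'] (min_width=9, slack=2)
Line 11: ['segment'] (min_width=7, slack=4)
Line 12: ['code'] (min_width=4, slack=7)

Answer: light make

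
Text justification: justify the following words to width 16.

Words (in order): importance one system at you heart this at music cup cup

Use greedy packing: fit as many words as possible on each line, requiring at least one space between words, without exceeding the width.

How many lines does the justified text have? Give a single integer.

Line 1: ['importance', 'one'] (min_width=14, slack=2)
Line 2: ['system', 'at', 'you'] (min_width=13, slack=3)
Line 3: ['heart', 'this', 'at'] (min_width=13, slack=3)
Line 4: ['music', 'cup', 'cup'] (min_width=13, slack=3)
Total lines: 4

Answer: 4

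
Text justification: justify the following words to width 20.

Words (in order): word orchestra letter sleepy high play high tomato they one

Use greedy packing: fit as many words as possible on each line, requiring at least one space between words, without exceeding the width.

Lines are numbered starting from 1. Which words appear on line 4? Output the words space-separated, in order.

Answer: they one

Derivation:
Line 1: ['word', 'orchestra'] (min_width=14, slack=6)
Line 2: ['letter', 'sleepy', 'high'] (min_width=18, slack=2)
Line 3: ['play', 'high', 'tomato'] (min_width=16, slack=4)
Line 4: ['they', 'one'] (min_width=8, slack=12)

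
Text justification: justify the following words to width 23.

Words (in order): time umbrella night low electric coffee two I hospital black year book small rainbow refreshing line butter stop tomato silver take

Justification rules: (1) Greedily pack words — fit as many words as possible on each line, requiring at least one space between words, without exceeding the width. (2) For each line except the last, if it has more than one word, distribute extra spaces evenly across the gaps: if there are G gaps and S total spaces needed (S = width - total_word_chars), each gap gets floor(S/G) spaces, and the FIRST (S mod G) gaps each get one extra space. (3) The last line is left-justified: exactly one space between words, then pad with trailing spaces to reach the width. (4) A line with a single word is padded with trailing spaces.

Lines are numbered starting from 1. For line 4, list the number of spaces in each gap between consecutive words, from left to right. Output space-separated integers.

Line 1: ['time', 'umbrella', 'night', 'low'] (min_width=23, slack=0)
Line 2: ['electric', 'coffee', 'two', 'I'] (min_width=21, slack=2)
Line 3: ['hospital', 'black', 'year'] (min_width=19, slack=4)
Line 4: ['book', 'small', 'rainbow'] (min_width=18, slack=5)
Line 5: ['refreshing', 'line', 'butter'] (min_width=22, slack=1)
Line 6: ['stop', 'tomato', 'silver', 'take'] (min_width=23, slack=0)

Answer: 4 3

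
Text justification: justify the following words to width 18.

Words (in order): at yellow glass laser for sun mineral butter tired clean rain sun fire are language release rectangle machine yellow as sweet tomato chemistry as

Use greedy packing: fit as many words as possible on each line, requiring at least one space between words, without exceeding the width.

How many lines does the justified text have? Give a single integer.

Answer: 10

Derivation:
Line 1: ['at', 'yellow', 'glass'] (min_width=15, slack=3)
Line 2: ['laser', 'for', 'sun'] (min_width=13, slack=5)
Line 3: ['mineral', 'butter'] (min_width=14, slack=4)
Line 4: ['tired', 'clean', 'rain'] (min_width=16, slack=2)
Line 5: ['sun', 'fire', 'are'] (min_width=12, slack=6)
Line 6: ['language', 'release'] (min_width=16, slack=2)
Line 7: ['rectangle', 'machine'] (min_width=17, slack=1)
Line 8: ['yellow', 'as', 'sweet'] (min_width=15, slack=3)
Line 9: ['tomato', 'chemistry'] (min_width=16, slack=2)
Line 10: ['as'] (min_width=2, slack=16)
Total lines: 10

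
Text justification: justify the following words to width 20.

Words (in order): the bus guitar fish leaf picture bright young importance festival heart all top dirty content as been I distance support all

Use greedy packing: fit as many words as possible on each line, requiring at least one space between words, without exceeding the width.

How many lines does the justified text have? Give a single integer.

Line 1: ['the', 'bus', 'guitar', 'fish'] (min_width=19, slack=1)
Line 2: ['leaf', 'picture', 'bright'] (min_width=19, slack=1)
Line 3: ['young', 'importance'] (min_width=16, slack=4)
Line 4: ['festival', 'heart', 'all'] (min_width=18, slack=2)
Line 5: ['top', 'dirty', 'content', 'as'] (min_width=20, slack=0)
Line 6: ['been', 'I', 'distance'] (min_width=15, slack=5)
Line 7: ['support', 'all'] (min_width=11, slack=9)
Total lines: 7

Answer: 7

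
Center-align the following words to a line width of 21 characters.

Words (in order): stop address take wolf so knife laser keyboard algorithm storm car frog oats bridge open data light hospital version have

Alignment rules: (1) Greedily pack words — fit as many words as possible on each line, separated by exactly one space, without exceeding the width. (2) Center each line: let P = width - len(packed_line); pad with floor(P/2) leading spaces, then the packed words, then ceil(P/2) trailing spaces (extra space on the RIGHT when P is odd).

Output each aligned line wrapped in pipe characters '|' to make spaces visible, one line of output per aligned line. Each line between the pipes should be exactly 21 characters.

Line 1: ['stop', 'address', 'take'] (min_width=17, slack=4)
Line 2: ['wolf', 'so', 'knife', 'laser'] (min_width=19, slack=2)
Line 3: ['keyboard', 'algorithm'] (min_width=18, slack=3)
Line 4: ['storm', 'car', 'frog', 'oats'] (min_width=19, slack=2)
Line 5: ['bridge', 'open', 'data'] (min_width=16, slack=5)
Line 6: ['light', 'hospital'] (min_width=14, slack=7)
Line 7: ['version', 'have'] (min_width=12, slack=9)

Answer: |  stop address take  |
| wolf so knife laser |
| keyboard algorithm  |
| storm car frog oats |
|  bridge open data   |
|   light hospital    |
|    version have     |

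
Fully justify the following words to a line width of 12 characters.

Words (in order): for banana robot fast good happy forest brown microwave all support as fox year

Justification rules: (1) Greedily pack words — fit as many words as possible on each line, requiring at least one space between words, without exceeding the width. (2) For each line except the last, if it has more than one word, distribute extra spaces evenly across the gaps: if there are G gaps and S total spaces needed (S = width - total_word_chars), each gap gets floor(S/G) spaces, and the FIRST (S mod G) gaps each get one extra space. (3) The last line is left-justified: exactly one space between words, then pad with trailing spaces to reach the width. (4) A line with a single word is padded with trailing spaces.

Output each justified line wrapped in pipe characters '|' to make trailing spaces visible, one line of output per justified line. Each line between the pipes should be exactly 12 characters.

Line 1: ['for', 'banana'] (min_width=10, slack=2)
Line 2: ['robot', 'fast'] (min_width=10, slack=2)
Line 3: ['good', 'happy'] (min_width=10, slack=2)
Line 4: ['forest', 'brown'] (min_width=12, slack=0)
Line 5: ['microwave'] (min_width=9, slack=3)
Line 6: ['all', 'support'] (min_width=11, slack=1)
Line 7: ['as', 'fox', 'year'] (min_width=11, slack=1)

Answer: |for   banana|
|robot   fast|
|good   happy|
|forest brown|
|microwave   |
|all  support|
|as fox year |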